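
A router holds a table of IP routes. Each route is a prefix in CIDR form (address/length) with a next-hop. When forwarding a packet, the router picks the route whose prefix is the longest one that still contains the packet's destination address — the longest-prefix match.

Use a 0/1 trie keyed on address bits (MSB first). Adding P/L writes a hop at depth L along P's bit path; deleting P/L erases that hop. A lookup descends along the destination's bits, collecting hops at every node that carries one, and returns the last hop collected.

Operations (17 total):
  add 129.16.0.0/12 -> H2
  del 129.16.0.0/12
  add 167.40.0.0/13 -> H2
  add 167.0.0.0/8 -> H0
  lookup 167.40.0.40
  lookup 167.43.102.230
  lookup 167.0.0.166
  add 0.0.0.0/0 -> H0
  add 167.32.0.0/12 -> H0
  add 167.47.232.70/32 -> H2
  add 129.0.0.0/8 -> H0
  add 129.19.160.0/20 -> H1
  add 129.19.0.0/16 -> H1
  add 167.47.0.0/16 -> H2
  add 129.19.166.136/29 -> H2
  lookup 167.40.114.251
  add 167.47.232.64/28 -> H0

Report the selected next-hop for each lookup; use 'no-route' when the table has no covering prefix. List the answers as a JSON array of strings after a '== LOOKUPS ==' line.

Process each operation:
  add 129.16.0.0/12 -> H2 at depth 12
  - 129.16.0.0/12 clear@12
  add 167.40.0.0/13 -> H2 at depth 13
  add 167.0.0.0/8 -> H0 at depth 8
  Q 167.40.0.40: descend 1010011100101 ; hops seen [H0,H2] ; pick H2
  Q 167.43.102.230: descend 1010011100101 ; hops seen [H0,H2] ; pick H2
  Q 167.0.0.166: descend 1010011100 ; hops seen [H0] ; pick H0
  add 0.0.0.0/0 -> H0 at depth 0
  add 167.32.0.0/12 -> H0 at depth 12
  add 167.47.232.70/32 -> H2 at depth 32
  add 129.0.0.0/8 -> H0 at depth 8
  add 129.19.160.0/20 -> H1 at depth 20
  add 129.19.0.0/16 -> H1 at depth 16
  add 167.47.0.0/16 -> H2 at depth 16
  add 129.19.166.136/29 -> H2 at depth 29
  Q 167.40.114.251: descend 1010011100101 ; hops seen [H0,H0,H0,H2] ; pick H2
  add 167.47.232.64/28 -> H0 at depth 28

== LOOKUPS ==
["H2","H2","H0","H2"]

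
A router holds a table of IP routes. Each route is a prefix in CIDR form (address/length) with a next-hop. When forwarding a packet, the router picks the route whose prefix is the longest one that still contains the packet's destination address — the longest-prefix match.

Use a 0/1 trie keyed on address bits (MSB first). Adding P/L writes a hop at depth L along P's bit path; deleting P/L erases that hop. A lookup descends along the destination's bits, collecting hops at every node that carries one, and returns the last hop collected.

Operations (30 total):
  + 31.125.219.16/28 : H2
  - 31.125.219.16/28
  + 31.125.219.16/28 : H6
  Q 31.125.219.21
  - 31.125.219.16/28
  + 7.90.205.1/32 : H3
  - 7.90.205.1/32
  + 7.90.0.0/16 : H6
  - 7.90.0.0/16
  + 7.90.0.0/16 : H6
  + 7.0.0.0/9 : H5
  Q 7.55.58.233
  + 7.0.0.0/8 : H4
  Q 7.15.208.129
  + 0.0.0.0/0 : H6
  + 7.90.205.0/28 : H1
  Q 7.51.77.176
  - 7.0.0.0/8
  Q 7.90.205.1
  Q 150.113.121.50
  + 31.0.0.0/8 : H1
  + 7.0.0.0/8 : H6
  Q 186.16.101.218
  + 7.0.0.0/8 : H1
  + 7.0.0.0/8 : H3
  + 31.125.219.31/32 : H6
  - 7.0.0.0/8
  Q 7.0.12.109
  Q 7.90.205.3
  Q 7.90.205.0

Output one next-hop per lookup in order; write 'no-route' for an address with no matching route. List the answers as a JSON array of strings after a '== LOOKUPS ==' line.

Process each operation:
  add 31.125.219.16/28 -> H2 at depth 28
  del 31.125.219.16/28 (clear depth 28)
  add 31.125.219.16/28 -> H6 at depth 28
  ? 31.125.219.21  path d0:-→d1:-→d2:-→d3:-→d4:-→d5:-→d6:-→d7:-→d8:-→d9:-→d10:-→d11:-→d12:-→d13:-→d14:-→d15:-→d16:-→d17:-→d18:-→d19:-→d20:-→d21:-→d22:-→d23:-→d24:-→d25:-→d26:-→d27:-→d28:H6  best=H6
  del 31.125.219.16/28 (clear depth 28)
  add 7.90.205.1/32 -> H3 at depth 32
  del 7.90.205.1/32 (clear depth 32)
  add 7.90.0.0/16 -> H6 at depth 16
  del 7.90.0.0/16 (clear depth 16)
  add 7.90.0.0/16 -> H6 at depth 16
  add 7.0.0.0/9 -> H5 at depth 9
  ? 7.55.58.233  path d0:-→d1:-→d2:-→d3:-→d4:-→d5:-→d6:-→d7:-→d8:-→d9:H5  best=H5
  add 7.0.0.0/8 -> H4 at depth 8
  ? 7.15.208.129  path d0:-→d1:-→d2:-→d3:-→d4:-→d5:-→d6:-→d7:-→d8:H4→d9:H5  best=H5
  add 0.0.0.0/0 -> H6 at depth 0
  add 7.90.205.0/28 -> H1 at depth 28
  ? 7.51.77.176  path d0:H6→d1:-→d2:-→d3:-→d4:-→d5:-→d6:-→d7:-→d8:H4→d9:H5  best=H5
  del 7.0.0.0/8 (clear depth 8)
  ? 7.90.205.1  path d0:H6→d1:-→d2:-→d3:-→d4:-→d5:-→d6:-→d7:-→d8:-→d9:H5→d10:-→d11:-→d12:-→d13:-→d14:-→d15:-→d16:H6→d17:-→d18:-→d19:-→d20:-→d21:-→d22:-→d23:-→d24:-→d25:-→d26:-→d27:-→d28:H1→d29:-→d30:-→d31:-→d32:-  best=H1
  ? 150.113.121.50  path d0:H6  best=H6
  add 31.0.0.0/8 -> H1 at depth 8
  add 7.0.0.0/8 -> H6 at depth 8
  ? 186.16.101.218  path d0:H6  best=H6
  add 7.0.0.0/8 -> H1 at depth 8
  add 7.0.0.0/8 -> H3 at depth 8
  add 31.125.219.31/32 -> H6 at depth 32
  del 7.0.0.0/8 (clear depth 8)
  ? 7.0.12.109  path d0:H6→d1:-→d2:-→d3:-→d4:-→d5:-→d6:-→d7:-→d8:-→d9:H5  best=H5
  ? 7.90.205.3  path d0:H6→d1:-→d2:-→d3:-→d4:-→d5:-→d6:-→d7:-→d8:-→d9:H5→d10:-→d11:-→d12:-→d13:-→d14:-→d15:-→d16:H6→d17:-→d18:-→d19:-→d20:-→d21:-→d22:-→d23:-→d24:-→d25:-→d26:-→d27:-→d28:H1→d29:-→d30:-  best=H1
  ? 7.90.205.0  path d0:H6→d1:-→d2:-→d3:-→d4:-→d5:-→d6:-→d7:-→d8:-→d9:H5→d10:-→d11:-→d12:-→d13:-→d14:-→d15:-→d16:H6→d17:-→d18:-→d19:-→d20:-→d21:-→d22:-→d23:-→d24:-→d25:-→d26:-→d27:-→d28:H1→d29:-→d30:-→d31:-  best=H1

== LOOKUPS ==
["H6","H5","H5","H5","H1","H6","H6","H5","H1","H1"]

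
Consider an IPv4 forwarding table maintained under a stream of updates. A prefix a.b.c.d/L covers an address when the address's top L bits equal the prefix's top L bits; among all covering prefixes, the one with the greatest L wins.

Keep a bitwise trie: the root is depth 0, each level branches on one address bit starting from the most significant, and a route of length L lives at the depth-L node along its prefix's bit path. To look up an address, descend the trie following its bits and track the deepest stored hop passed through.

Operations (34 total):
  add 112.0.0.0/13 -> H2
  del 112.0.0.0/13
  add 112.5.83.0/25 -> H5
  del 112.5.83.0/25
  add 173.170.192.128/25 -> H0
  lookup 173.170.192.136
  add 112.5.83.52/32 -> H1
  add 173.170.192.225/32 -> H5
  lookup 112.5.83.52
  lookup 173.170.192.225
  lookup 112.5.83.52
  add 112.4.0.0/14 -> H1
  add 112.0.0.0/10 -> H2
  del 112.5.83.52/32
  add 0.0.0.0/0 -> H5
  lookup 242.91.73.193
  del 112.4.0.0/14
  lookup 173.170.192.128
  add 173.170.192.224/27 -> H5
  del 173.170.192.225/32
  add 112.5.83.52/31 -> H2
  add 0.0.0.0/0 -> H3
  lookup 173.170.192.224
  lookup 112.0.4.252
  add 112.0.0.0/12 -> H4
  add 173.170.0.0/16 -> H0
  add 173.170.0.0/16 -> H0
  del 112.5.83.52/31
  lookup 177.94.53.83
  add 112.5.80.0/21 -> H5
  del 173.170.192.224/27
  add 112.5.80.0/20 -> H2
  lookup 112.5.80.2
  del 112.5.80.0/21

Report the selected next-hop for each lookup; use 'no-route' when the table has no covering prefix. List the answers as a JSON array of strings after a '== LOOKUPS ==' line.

Apply in order:
  add 112.0.0.0/13 -> H2 at depth 13
  del 112.0.0.0/13 (clear depth 13)
  add 112.5.83.0/25 -> H5 at depth 25
  del 112.5.83.0/25 (clear depth 25)
  add 173.170.192.128/25 -> H0 at depth 25
  Q 173.170.192.136: descend 1010110110101010110000001 ; hops seen [H0] ; pick H0
  add 112.5.83.52/32 -> H1 at depth 32
  add 173.170.192.225/32 -> H5 at depth 32
  Q 112.5.83.52: descend 01110000000001010101001100110100 ; hops seen [H1] ; pick H1
  Q 173.170.192.225: descend 10101101101010101100000011100001 ; hops seen [H0,H5] ; pick H5
  Q 112.5.83.52: descend 01110000000001010101001100110100 ; hops seen [H1] ; pick H1
  add 112.4.0.0/14 -> H1 at depth 14
  add 112.0.0.0/10 -> H2 at depth 10
  del 112.5.83.52/32 (clear depth 32)
  add 0.0.0.0/0 -> H5 at depth 0
  Q 242.91.73.193: descend 1 ; hops seen [H5] ; pick H5
  del 112.4.0.0/14 (clear depth 14)
  Q 173.170.192.128: descend 1010110110101010110000001 ; hops seen [H5,H0] ; pick H0
  add 173.170.192.224/27 -> H5 at depth 27
  del 173.170.192.225/32 (clear depth 32)
  add 112.5.83.52/31 -> H2 at depth 31
  add 0.0.0.0/0 -> H3 at depth 0
  Q 173.170.192.224: descend 1010110110101010110000001110000 ; hops seen [H3,H0,H5] ; pick H5
  Q 112.0.4.252: descend 0111000000000 ; hops seen [H3,H2] ; pick H2
  add 112.0.0.0/12 -> H4 at depth 12
  add 173.170.0.0/16 -> H0 at depth 16
  add 173.170.0.0/16 -> H0 at depth 16
  del 112.5.83.52/31 (clear depth 31)
  Q 177.94.53.83: descend 101 ; hops seen [H3] ; pick H3
  add 112.5.80.0/21 -> H5 at depth 21
  del 173.170.192.224/27 (clear depth 27)
  add 112.5.80.0/20 -> H2 at depth 20
  Q 112.5.80.2: descend 0111000000000101010100 ; hops seen [H3,H2,H4,H2,H5] ; pick H5
  del 112.5.80.0/21 (clear depth 21)

== LOOKUPS ==
["H0","H1","H5","H1","H5","H0","H5","H2","H3","H5"]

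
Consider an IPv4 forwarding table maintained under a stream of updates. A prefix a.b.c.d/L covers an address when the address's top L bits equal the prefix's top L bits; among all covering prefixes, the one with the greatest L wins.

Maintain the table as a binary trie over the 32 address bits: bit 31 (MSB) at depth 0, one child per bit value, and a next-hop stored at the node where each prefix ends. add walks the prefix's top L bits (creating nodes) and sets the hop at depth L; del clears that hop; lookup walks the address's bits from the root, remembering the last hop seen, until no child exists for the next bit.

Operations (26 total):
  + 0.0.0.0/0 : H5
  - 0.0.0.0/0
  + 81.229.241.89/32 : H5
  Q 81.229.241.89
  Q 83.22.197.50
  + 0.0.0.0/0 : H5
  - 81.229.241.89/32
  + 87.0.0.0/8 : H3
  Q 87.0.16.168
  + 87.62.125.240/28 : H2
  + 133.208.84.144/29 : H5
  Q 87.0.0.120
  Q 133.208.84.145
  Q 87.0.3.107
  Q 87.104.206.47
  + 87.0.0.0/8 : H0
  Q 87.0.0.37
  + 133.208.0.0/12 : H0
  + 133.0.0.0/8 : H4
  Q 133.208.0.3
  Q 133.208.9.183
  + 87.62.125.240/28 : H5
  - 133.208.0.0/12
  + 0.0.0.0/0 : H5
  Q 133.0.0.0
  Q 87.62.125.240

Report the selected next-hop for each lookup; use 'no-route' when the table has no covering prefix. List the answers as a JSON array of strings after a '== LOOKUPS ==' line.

Process each operation:
  + 0.0.0.0/0 (H5) depth=0
  del 0.0.0.0/0 (clear depth 0)
  + 81.229.241.89/32 (H5) depth=32
  ? 81.229.241.89  path d0:-→d1:-→d2:-→d3:-→d4:-→d5:-→d6:-→d7:-→d8:-→d9:-→d10:-→d11:-→d12:-→d13:-→d14:-→d15:-→d16:-→d17:-→d18:-→d19:-→d20:-→d21:-→d22:-→d23:-→d24:-→d25:-→d26:-→d27:-→d28:-→d29:-→d30:-→d31:-→d32:H5  best=H5
  ? 83.22.197.50  path d0:-→d1:-→d2:-→d3:-→d4:-→d5:-→d6:-  best=no-route
  + 0.0.0.0/0 (H5) depth=0
  del 81.229.241.89/32 (clear depth 32)
  + 87.0.0.0/8 (H3) depth=8
  ? 87.0.16.168  path d0:H5→d1:-→d2:-→d3:-→d4:-→d5:-→d6:-→d7:-→d8:H3  best=H3
  + 87.62.125.240/28 (H2) depth=28
  + 133.208.84.144/29 (H5) depth=29
  ? 87.0.0.120  path d0:H5→d1:-→d2:-→d3:-→d4:-→d5:-→d6:-→d7:-→d8:H3→d9:-→d10:-  best=H3
  ? 133.208.84.145  path d0:H5→d1:-→d2:-→d3:-→d4:-→d5:-→d6:-→d7:-→d8:-→d9:-→d10:-→d11:-→d12:-→d13:-→d14:-→d15:-→d16:-→d17:-→d18:-→d19:-→d20:-→d21:-→d22:-→d23:-→d24:-→d25:-→d26:-→d27:-→d28:-→d29:H5  best=H5
  ? 87.0.3.107  path d0:H5→d1:-→d2:-→d3:-→d4:-→d5:-→d6:-→d7:-→d8:H3→d9:-→d10:-  best=H3
  ? 87.104.206.47  path d0:H5→d1:-→d2:-→d3:-→d4:-→d5:-→d6:-→d7:-→d8:H3→d9:-  best=H3
  + 87.0.0.0/8 (H0) depth=8
  ? 87.0.0.37  path d0:H5→d1:-→d2:-→d3:-→d4:-→d5:-→d6:-→d7:-→d8:H0→d9:-→d10:-  best=H0
  + 133.208.0.0/12 (H0) depth=12
  + 133.0.0.0/8 (H4) depth=8
  ? 133.208.0.3  path d0:H5→d1:-→d2:-→d3:-→d4:-→d5:-→d6:-→d7:-→d8:H4→d9:-→d10:-→d11:-→d12:H0→d13:-→d14:-→d15:-→d16:-→d17:-  best=H0
  ? 133.208.9.183  path d0:H5→d1:-→d2:-→d3:-→d4:-→d5:-→d6:-→d7:-→d8:H4→d9:-→d10:-→d11:-→d12:H0→d13:-→d14:-→d15:-→d16:-→d17:-  best=H0
  + 87.62.125.240/28 (H5) depth=28
  del 133.208.0.0/12 (clear depth 12)
  + 0.0.0.0/0 (H5) depth=0
  ? 133.0.0.0  path d0:H5→d1:-→d2:-→d3:-→d4:-→d5:-→d6:-→d7:-→d8:H4  best=H4
  ? 87.62.125.240  path d0:H5→d1:-→d2:-→d3:-→d4:-→d5:-→d6:-→d7:-→d8:H0→d9:-→d10:-→d11:-→d12:-→d13:-→d14:-→d15:-→d16:-→d17:-→d18:-→d19:-→d20:-→d21:-→d22:-→d23:-→d24:-→d25:-→d26:-→d27:-→d28:H5  best=H5

== LOOKUPS ==
["H5","no-route","H3","H3","H5","H3","H3","H0","H0","H0","H4","H5"]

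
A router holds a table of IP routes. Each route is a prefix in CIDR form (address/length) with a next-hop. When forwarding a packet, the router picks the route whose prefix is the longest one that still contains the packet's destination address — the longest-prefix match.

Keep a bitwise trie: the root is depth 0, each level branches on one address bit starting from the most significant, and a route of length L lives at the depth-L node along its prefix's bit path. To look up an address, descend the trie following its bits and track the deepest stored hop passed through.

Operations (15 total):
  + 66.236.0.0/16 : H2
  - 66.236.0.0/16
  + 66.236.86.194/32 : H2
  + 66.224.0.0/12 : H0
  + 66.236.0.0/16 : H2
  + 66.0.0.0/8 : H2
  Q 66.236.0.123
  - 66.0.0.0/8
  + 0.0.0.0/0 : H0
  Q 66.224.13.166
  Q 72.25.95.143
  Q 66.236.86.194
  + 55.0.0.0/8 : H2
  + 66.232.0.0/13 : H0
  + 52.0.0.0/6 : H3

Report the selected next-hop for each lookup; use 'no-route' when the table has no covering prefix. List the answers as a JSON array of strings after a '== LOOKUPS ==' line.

Process each operation:
  add 66.236.0.0/16 -> H2 at depth 16
  - 66.236.0.0/16 clear@16
  add 66.236.86.194/32 -> H2 at depth 32
  add 66.224.0.0/12 -> H0 at depth 12
  add 66.236.0.0/16 -> H2 at depth 16
  add 66.0.0.0/8 -> H2 at depth 8
  lookup 66.236.0.123: bits 01000010111011000 walk d0:-→d1:-→d2:-→d3:-→d4:-→d5:-→d6:-→d7:-→d8:H2→d9:-→d10:-→d11:-→d12:H0→d13:-→d14:-→d15:-→d16:H2→d17:- -> H2
  - 66.0.0.0/8 clear@8
  add 0.0.0.0/0 -> H0 at depth 0
  lookup 66.224.13.166: bits 010000101110 walk d0:H0→d1:-→d2:-→d3:-→d4:-→d5:-→d6:-→d7:-→d8:-→d9:-→d10:-→d11:-→d12:H0 -> H0
  lookup 72.25.95.143: bits 0100 walk d0:H0→d1:-→d2:-→d3:-→d4:- -> H0
  lookup 66.236.86.194: bits 01000010111011000101011011000010 walk d0:H0→d1:-→d2:-→d3:-→d4:-→d5:-→d6:-→d7:-→d8:-→d9:-→d10:-→d11:-→d12:H0→d13:-→d14:-→d15:-→d16:H2→d17:-→d18:-→d19:-→d20:-→d21:-→d22:-→d23:-→d24:-→d25:-→d26:-→d27:-→d28:-→d29:-→d30:-→d31:-→d32:H2 -> H2
  add 55.0.0.0/8 -> H2 at depth 8
  add 66.232.0.0/13 -> H0 at depth 13
  add 52.0.0.0/6 -> H3 at depth 6

== LOOKUPS ==
["H2","H0","H0","H2"]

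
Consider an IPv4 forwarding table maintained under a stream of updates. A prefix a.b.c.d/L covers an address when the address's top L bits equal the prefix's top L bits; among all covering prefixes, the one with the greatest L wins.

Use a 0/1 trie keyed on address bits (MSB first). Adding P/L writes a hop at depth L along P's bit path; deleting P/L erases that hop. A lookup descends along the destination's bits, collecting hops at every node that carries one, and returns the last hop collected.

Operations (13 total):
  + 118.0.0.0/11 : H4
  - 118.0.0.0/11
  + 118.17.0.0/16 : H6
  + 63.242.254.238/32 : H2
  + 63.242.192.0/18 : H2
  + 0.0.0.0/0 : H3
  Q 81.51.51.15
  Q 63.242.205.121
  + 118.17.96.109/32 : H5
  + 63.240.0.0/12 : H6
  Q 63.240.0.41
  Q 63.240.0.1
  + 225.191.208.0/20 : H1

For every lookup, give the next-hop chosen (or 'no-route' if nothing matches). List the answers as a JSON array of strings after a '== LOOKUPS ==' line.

Process each operation:
  + 118.0.0.0/11 (H4) depth=11
  - 118.0.0.0/11 clear@11
  + 118.17.0.0/16 (H6) depth=16
  + 63.242.254.238/32 (H2) depth=32
  + 63.242.192.0/18 (H2) depth=18
  + 0.0.0.0/0 (H3) depth=0
  lookup 81.51.51.15: bits 01 walk d0:H3→d1:-→d2:- -> H3
  lookup 63.242.205.121: bits 001111111111001011 walk d0:H3→d1:-→d2:-→d3:-→d4:-→d5:-→d6:-→d7:-→d8:-→d9:-→d10:-→d11:-→d12:-→d13:-→d14:-→d15:-→d16:-→d17:-→d18:H2 -> H2
  + 118.17.96.109/32 (H5) depth=32
  + 63.240.0.0/12 (H6) depth=12
  lookup 63.240.0.41: bits 00111111111100 walk d0:H3→d1:-→d2:-→d3:-→d4:-→d5:-→d6:-→d7:-→d8:-→d9:-→d10:-→d11:-→d12:H6→d13:-→d14:- -> H6
  lookup 63.240.0.1: bits 00111111111100 walk d0:H3→d1:-→d2:-→d3:-→d4:-→d5:-→d6:-→d7:-→d8:-→d9:-→d10:-→d11:-→d12:H6→d13:-→d14:- -> H6
  + 225.191.208.0/20 (H1) depth=20

== LOOKUPS ==
["H3","H2","H6","H6"]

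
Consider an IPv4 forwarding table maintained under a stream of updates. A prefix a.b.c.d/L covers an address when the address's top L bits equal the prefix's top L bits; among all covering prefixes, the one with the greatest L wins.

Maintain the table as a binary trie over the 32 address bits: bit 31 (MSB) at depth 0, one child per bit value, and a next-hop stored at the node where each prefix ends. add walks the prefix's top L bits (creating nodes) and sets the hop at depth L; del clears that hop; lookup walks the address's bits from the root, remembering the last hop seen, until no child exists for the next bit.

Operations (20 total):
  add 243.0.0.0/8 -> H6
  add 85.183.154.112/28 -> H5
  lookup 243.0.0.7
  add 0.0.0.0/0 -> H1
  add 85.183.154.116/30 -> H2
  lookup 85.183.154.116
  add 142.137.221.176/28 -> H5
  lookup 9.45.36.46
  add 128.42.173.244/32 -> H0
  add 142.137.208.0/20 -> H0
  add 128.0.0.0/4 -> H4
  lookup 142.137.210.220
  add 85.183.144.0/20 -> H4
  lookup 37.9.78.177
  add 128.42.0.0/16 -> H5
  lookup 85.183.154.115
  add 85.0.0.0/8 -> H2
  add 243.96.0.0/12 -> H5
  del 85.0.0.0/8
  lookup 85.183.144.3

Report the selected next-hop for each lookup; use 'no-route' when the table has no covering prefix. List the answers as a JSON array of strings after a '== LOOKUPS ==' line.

Apply in order:
  add 243.0.0.0/8 -> H6 at depth 8
  add 85.183.154.112/28 -> H5 at depth 28
  ? 243.0.0.7  path d0:-→d1:-→d2:-→d3:-→d4:-→d5:-→d6:-→d7:-→d8:H6  best=H6
  add 0.0.0.0/0 -> H1 at depth 0
  add 85.183.154.116/30 -> H2 at depth 30
  ? 85.183.154.116  path d0:H1→d1:-→d2:-→d3:-→d4:-→d5:-→d6:-→d7:-→d8:-→d9:-→d10:-→d11:-→d12:-→d13:-→d14:-→d15:-→d16:-→d17:-→d18:-→d19:-→d20:-→d21:-→d22:-→d23:-→d24:-→d25:-→d26:-→d27:-→d28:H5→d29:-→d30:H2  best=H2
  add 142.137.221.176/28 -> H5 at depth 28
  ? 9.45.36.46  path d0:H1→d1:-  best=H1
  add 128.42.173.244/32 -> H0 at depth 32
  add 142.137.208.0/20 -> H0 at depth 20
  add 128.0.0.0/4 -> H4 at depth 4
  ? 142.137.210.220  path d0:H1→d1:-→d2:-→d3:-→d4:H4→d5:-→d6:-→d7:-→d8:-→d9:-→d10:-→d11:-→d12:-→d13:-→d14:-→d15:-→d16:-→d17:-→d18:-→d19:-→d20:H0  best=H0
  add 85.183.144.0/20 -> H4 at depth 20
  ? 37.9.78.177  path d0:H1→d1:-  best=H1
  add 128.42.0.0/16 -> H5 at depth 16
  ? 85.183.154.115  path d0:H1→d1:-→d2:-→d3:-→d4:-→d5:-→d6:-→d7:-→d8:-→d9:-→d10:-→d11:-→d12:-→d13:-→d14:-→d15:-→d16:-→d17:-→d18:-→d19:-→d20:H4→d21:-→d22:-→d23:-→d24:-→d25:-→d26:-→d27:-→d28:H5→d29:-  best=H5
  add 85.0.0.0/8 -> H2 at depth 8
  add 243.96.0.0/12 -> H5 at depth 12
  del 85.0.0.0/8 (clear depth 8)
  ? 85.183.144.3  path d0:H1→d1:-→d2:-→d3:-→d4:-→d5:-→d6:-→d7:-→d8:-→d9:-→d10:-→d11:-→d12:-→d13:-→d14:-→d15:-→d16:-→d17:-→d18:-→d19:-→d20:H4  best=H4

== LOOKUPS ==
["H6","H2","H1","H0","H1","H5","H4"]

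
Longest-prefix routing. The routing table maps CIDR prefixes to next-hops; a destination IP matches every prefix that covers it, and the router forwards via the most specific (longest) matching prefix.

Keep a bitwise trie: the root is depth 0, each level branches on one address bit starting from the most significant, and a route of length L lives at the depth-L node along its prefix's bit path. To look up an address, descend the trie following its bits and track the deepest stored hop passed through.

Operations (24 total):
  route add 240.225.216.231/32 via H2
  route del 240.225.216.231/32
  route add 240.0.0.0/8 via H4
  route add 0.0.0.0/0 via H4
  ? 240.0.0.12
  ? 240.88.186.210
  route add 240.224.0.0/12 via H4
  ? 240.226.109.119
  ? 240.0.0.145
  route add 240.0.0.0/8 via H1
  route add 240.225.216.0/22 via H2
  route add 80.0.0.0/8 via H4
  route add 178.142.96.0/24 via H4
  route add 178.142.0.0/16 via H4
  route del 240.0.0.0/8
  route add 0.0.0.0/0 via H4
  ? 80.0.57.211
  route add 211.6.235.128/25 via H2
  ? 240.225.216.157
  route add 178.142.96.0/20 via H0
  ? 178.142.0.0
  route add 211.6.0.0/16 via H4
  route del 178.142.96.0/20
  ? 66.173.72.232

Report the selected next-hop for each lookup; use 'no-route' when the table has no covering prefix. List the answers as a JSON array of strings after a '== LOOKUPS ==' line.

Apply in order:
  + 240.225.216.231/32 (H2) depth=32
  del 240.225.216.231/32 (clear depth 32)
  + 240.0.0.0/8 (H4) depth=8
  + 0.0.0.0/0 (H4) depth=0
  lookup 240.0.0.12: bits 11110000 walk d0:H4→d1:-→d2:-→d3:-→d4:-→d5:-→d6:-→d7:-→d8:H4 -> H4
  lookup 240.88.186.210: bits 11110000 walk d0:H4→d1:-→d2:-→d3:-→d4:-→d5:-→d6:-→d7:-→d8:H4 -> H4
  + 240.224.0.0/12 (H4) depth=12
  lookup 240.226.109.119: bits 11110000111000 walk d0:H4→d1:-→d2:-→d3:-→d4:-→d5:-→d6:-→d7:-→d8:H4→d9:-→d10:-→d11:-→d12:H4→d13:-→d14:- -> H4
  lookup 240.0.0.145: bits 11110000 walk d0:H4→d1:-→d2:-→d3:-→d4:-→d5:-→d6:-→d7:-→d8:H4 -> H4
  + 240.0.0.0/8 (H1) depth=8
  + 240.225.216.0/22 (H2) depth=22
  + 80.0.0.0/8 (H4) depth=8
  + 178.142.96.0/24 (H4) depth=24
  + 178.142.0.0/16 (H4) depth=16
  del 240.0.0.0/8 (clear depth 8)
  + 0.0.0.0/0 (H4) depth=0
  lookup 80.0.57.211: bits 01010000 walk d0:H4→d1:-→d2:-→d3:-→d4:-→d5:-→d6:-→d7:-→d8:H4 -> H4
  + 211.6.235.128/25 (H2) depth=25
  lookup 240.225.216.157: bits 1111000011100001110110001 walk d0:H4→d1:-→d2:-→d3:-→d4:-→d5:-→d6:-→d7:-→d8:-→d9:-→d10:-→d11:-→d12:H4→d13:-→d14:-→d15:-→d16:-→d17:-→d18:-→d19:-→d20:-→d21:-→d22:H2→d23:-→d24:-→d25:- -> H2
  + 178.142.96.0/20 (H0) depth=20
  lookup 178.142.0.0: bits 10110010100011100 walk d0:H4→d1:-→d2:-→d3:-→d4:-→d5:-→d6:-→d7:-→d8:-→d9:-→d10:-→d11:-→d12:-→d13:-→d14:-→d15:-→d16:H4→d17:- -> H4
  + 211.6.0.0/16 (H4) depth=16
  del 178.142.96.0/20 (clear depth 20)
  lookup 66.173.72.232: bits 010 walk d0:H4→d1:-→d2:-→d3:- -> H4

== LOOKUPS ==
["H4","H4","H4","H4","H4","H2","H4","H4"]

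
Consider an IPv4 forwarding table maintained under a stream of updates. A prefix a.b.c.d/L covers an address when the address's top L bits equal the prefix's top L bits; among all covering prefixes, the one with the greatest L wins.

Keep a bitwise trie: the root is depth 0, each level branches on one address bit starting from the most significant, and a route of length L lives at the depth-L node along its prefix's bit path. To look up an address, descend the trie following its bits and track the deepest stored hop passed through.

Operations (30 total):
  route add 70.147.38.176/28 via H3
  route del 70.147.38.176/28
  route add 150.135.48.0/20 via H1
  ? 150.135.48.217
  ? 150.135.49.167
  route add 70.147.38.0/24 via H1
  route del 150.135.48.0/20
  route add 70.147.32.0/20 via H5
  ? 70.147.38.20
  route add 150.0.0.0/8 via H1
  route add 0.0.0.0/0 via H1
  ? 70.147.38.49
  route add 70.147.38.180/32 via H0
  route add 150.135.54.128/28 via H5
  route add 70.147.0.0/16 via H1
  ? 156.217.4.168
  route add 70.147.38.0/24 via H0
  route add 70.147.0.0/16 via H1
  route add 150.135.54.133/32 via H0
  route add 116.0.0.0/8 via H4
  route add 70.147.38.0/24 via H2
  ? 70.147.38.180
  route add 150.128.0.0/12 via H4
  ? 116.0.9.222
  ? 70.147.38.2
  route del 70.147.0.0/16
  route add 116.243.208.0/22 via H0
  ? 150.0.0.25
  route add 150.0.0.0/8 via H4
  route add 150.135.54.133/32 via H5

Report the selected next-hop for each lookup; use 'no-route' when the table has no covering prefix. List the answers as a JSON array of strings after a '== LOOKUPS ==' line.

Trace:
  add 70.147.38.176/28 -> H3 at depth 28
  del 70.147.38.176/28 (clear depth 28)
  add 150.135.48.0/20 -> H1 at depth 20
  Q 150.135.48.217: descend 10010110100001110011 ; hops seen [H1] ; pick H1
  Q 150.135.49.167: descend 10010110100001110011 ; hops seen [H1] ; pick H1
  add 70.147.38.0/24 -> H1 at depth 24
  del 150.135.48.0/20 (clear depth 20)
  add 70.147.32.0/20 -> H5 at depth 20
  Q 70.147.38.20: descend 010001101001001100100110 ; hops seen [H5,H1] ; pick H1
  add 150.0.0.0/8 -> H1 at depth 8
  add 0.0.0.0/0 -> H1 at depth 0
  Q 70.147.38.49: descend 010001101001001100100110 ; hops seen [H1,H5,H1] ; pick H1
  add 70.147.38.180/32 -> H0 at depth 32
  add 150.135.54.128/28 -> H5 at depth 28
  add 70.147.0.0/16 -> H1 at depth 16
  Q 156.217.4.168: descend 1001 ; hops seen [H1] ; pick H1
  add 70.147.38.0/24 -> H0 at depth 24
  add 70.147.0.0/16 -> H1 at depth 16
  add 150.135.54.133/32 -> H0 at depth 32
  add 116.0.0.0/8 -> H4 at depth 8
  add 70.147.38.0/24 -> H2 at depth 24
  Q 70.147.38.180: descend 01000110100100110010011010110100 ; hops seen [H1,H1,H5,H2,H0] ; pick H0
  add 150.128.0.0/12 -> H4 at depth 12
  Q 116.0.9.222: descend 01110100 ; hops seen [H1,H4] ; pick H4
  Q 70.147.38.2: descend 010001101001001100100110 ; hops seen [H1,H1,H5,H2] ; pick H2
  del 70.147.0.0/16 (clear depth 16)
  add 116.243.208.0/22 -> H0 at depth 22
  Q 150.0.0.25: descend 10010110 ; hops seen [H1,H1] ; pick H1
  add 150.0.0.0/8 -> H4 at depth 8
  add 150.135.54.133/32 -> H5 at depth 32

== LOOKUPS ==
["H1","H1","H1","H1","H1","H0","H4","H2","H1"]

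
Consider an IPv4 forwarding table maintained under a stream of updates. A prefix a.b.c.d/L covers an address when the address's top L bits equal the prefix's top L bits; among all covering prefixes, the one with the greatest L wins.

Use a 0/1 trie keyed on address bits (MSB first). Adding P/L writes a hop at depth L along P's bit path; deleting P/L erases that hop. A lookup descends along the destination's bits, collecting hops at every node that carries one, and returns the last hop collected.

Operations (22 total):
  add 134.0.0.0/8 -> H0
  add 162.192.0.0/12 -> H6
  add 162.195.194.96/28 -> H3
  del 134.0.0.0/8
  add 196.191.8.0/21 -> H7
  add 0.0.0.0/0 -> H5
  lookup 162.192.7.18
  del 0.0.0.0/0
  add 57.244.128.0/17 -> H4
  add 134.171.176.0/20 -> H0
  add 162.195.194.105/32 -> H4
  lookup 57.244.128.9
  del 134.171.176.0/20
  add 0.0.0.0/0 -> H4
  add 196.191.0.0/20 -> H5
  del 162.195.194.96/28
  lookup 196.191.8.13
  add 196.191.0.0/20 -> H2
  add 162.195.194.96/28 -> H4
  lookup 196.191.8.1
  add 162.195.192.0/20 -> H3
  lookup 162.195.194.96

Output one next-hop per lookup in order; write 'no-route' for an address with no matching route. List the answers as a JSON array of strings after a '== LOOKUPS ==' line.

Process each operation:
  + 134.0.0.0/8 (H0) depth=8
  + 162.192.0.0/12 (H6) depth=12
  + 162.195.194.96/28 (H3) depth=28
  - 134.0.0.0/8 clear@8
  + 196.191.8.0/21 (H7) depth=21
  + 0.0.0.0/0 (H5) depth=0
  ? 162.192.7.18  path d0:H5→d1:-→d2:-→d3:-→d4:-→d5:-→d6:-→d7:-→d8:-→d9:-→d10:-→d11:-→d12:H6→d13:-→d14:-  best=H6
  - 0.0.0.0/0 clear@0
  + 57.244.128.0/17 (H4) depth=17
  + 134.171.176.0/20 (H0) depth=20
  + 162.195.194.105/32 (H4) depth=32
  ? 57.244.128.9  path d0:-→d1:-→d2:-→d3:-→d4:-→d5:-→d6:-→d7:-→d8:-→d9:-→d10:-→d11:-→d12:-→d13:-→d14:-→d15:-→d16:-→d17:H4  best=H4
  - 134.171.176.0/20 clear@20
  + 0.0.0.0/0 (H4) depth=0
  + 196.191.0.0/20 (H5) depth=20
  - 162.195.194.96/28 clear@28
  ? 196.191.8.13  path d0:H4→d1:-→d2:-→d3:-→d4:-→d5:-→d6:-→d7:-→d8:-→d9:-→d10:-→d11:-→d12:-→d13:-→d14:-→d15:-→d16:-→d17:-→d18:-→d19:-→d20:H5→d21:H7  best=H7
  + 196.191.0.0/20 (H2) depth=20
  + 162.195.194.96/28 (H4) depth=28
  ? 196.191.8.1  path d0:H4→d1:-→d2:-→d3:-→d4:-→d5:-→d6:-→d7:-→d8:-→d9:-→d10:-→d11:-→d12:-→d13:-→d14:-→d15:-→d16:-→d17:-→d18:-→d19:-→d20:H2→d21:H7  best=H7
  + 162.195.192.0/20 (H3) depth=20
  ? 162.195.194.96  path d0:H4→d1:-→d2:-→d3:-→d4:-→d5:-→d6:-→d7:-→d8:-→d9:-→d10:-→d11:-→d12:H6→d13:-→d14:-→d15:-→d16:-→d17:-→d18:-→d19:-→d20:H3→d21:-→d22:-→d23:-→d24:-→d25:-→d26:-→d27:-→d28:H4  best=H4

== LOOKUPS ==
["H6","H4","H7","H7","H4"]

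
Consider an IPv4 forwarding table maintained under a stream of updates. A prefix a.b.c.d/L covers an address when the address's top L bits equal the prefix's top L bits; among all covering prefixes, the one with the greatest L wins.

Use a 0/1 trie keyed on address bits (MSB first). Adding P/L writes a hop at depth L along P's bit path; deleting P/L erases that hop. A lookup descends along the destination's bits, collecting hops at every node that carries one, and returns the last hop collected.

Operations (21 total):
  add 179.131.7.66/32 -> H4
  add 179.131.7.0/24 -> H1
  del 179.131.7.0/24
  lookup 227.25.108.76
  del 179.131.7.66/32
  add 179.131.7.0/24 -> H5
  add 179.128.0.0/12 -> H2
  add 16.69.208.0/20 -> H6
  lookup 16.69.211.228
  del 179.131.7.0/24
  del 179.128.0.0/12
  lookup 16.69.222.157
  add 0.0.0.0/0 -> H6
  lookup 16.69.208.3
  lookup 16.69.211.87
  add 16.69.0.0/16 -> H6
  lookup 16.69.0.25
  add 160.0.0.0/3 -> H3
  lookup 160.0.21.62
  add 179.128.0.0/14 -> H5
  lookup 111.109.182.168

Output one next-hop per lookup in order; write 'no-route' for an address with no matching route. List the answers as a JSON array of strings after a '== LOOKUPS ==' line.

Trace:
  + 179.131.7.66/32 (H4) depth=32
  + 179.131.7.0/24 (H1) depth=24
  del 179.131.7.0/24 (clear depth 24)
  ? 227.25.108.76  path d0:-→d1:-  best=no-route
  del 179.131.7.66/32 (clear depth 32)
  + 179.131.7.0/24 (H5) depth=24
  + 179.128.0.0/12 (H2) depth=12
  + 16.69.208.0/20 (H6) depth=20
  ? 16.69.211.228  path d0:-→d1:-→d2:-→d3:-→d4:-→d5:-→d6:-→d7:-→d8:-→d9:-→d10:-→d11:-→d12:-→d13:-→d14:-→d15:-→d16:-→d17:-→d18:-→d19:-→d20:H6  best=H6
  del 179.131.7.0/24 (clear depth 24)
  del 179.128.0.0/12 (clear depth 12)
  ? 16.69.222.157  path d0:-→d1:-→d2:-→d3:-→d4:-→d5:-→d6:-→d7:-→d8:-→d9:-→d10:-→d11:-→d12:-→d13:-→d14:-→d15:-→d16:-→d17:-→d18:-→d19:-→d20:H6  best=H6
  + 0.0.0.0/0 (H6) depth=0
  ? 16.69.208.3  path d0:H6→d1:-→d2:-→d3:-→d4:-→d5:-→d6:-→d7:-→d8:-→d9:-→d10:-→d11:-→d12:-→d13:-→d14:-→d15:-→d16:-→d17:-→d18:-→d19:-→d20:H6  best=H6
  ? 16.69.211.87  path d0:H6→d1:-→d2:-→d3:-→d4:-→d5:-→d6:-→d7:-→d8:-→d9:-→d10:-→d11:-→d12:-→d13:-→d14:-→d15:-→d16:-→d17:-→d18:-→d19:-→d20:H6  best=H6
  + 16.69.0.0/16 (H6) depth=16
  ? 16.69.0.25  path d0:H6→d1:-→d2:-→d3:-→d4:-→d5:-→d6:-→d7:-→d8:-→d9:-→d10:-→d11:-→d12:-→d13:-→d14:-→d15:-→d16:H6  best=H6
  + 160.0.0.0/3 (H3) depth=3
  ? 160.0.21.62  path d0:H6→d1:-→d2:-→d3:H3  best=H3
  + 179.128.0.0/14 (H5) depth=14
  ? 111.109.182.168  path d0:H6→d1:-  best=H6

== LOOKUPS ==
["no-route","H6","H6","H6","H6","H6","H3","H6"]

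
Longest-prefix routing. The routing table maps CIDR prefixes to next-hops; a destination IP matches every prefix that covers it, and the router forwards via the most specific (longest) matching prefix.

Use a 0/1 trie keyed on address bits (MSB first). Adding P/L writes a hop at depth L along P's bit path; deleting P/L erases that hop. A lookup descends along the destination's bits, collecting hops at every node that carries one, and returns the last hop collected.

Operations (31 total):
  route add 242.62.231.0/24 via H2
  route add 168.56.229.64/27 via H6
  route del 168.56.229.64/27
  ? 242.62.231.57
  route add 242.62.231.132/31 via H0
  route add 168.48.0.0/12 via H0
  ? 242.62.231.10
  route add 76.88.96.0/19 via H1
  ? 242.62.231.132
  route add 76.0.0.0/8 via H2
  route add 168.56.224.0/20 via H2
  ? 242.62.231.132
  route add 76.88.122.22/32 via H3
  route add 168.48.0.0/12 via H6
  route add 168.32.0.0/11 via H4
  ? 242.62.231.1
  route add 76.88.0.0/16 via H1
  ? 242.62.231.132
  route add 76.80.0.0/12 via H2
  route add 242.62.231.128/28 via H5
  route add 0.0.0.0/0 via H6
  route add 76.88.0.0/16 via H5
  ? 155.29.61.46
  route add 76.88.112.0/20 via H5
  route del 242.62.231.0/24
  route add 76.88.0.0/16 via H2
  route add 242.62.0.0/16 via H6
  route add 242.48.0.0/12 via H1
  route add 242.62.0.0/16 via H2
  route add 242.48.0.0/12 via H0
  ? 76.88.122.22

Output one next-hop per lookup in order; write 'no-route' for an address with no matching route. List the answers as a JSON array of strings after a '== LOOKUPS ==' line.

Process each operation:
  add 242.62.231.0/24 -> H2 at depth 24
  add 168.56.229.64/27 -> H6 at depth 27
  del 168.56.229.64/27 (clear depth 27)
  Q 242.62.231.57: descend 111100100011111011100111 ; hops seen [H2] ; pick H2
  add 242.62.231.132/31 -> H0 at depth 31
  add 168.48.0.0/12 -> H0 at depth 12
  Q 242.62.231.10: descend 111100100011111011100111 ; hops seen [H2] ; pick H2
  add 76.88.96.0/19 -> H1 at depth 19
  Q 242.62.231.132: descend 1111001000111110111001111000010 ; hops seen [H2,H0] ; pick H0
  add 76.0.0.0/8 -> H2 at depth 8
  add 168.56.224.0/20 -> H2 at depth 20
  Q 242.62.231.132: descend 1111001000111110111001111000010 ; hops seen [H2,H0] ; pick H0
  add 76.88.122.22/32 -> H3 at depth 32
  add 168.48.0.0/12 -> H6 at depth 12
  add 168.32.0.0/11 -> H4 at depth 11
  Q 242.62.231.1: descend 111100100011111011100111 ; hops seen [H2] ; pick H2
  add 76.88.0.0/16 -> H1 at depth 16
  Q 242.62.231.132: descend 1111001000111110111001111000010 ; hops seen [H2,H0] ; pick H0
  add 76.80.0.0/12 -> H2 at depth 12
  add 242.62.231.128/28 -> H5 at depth 28
  add 0.0.0.0/0 -> H6 at depth 0
  add 76.88.0.0/16 -> H5 at depth 16
  Q 155.29.61.46: descend 10 ; hops seen [H6] ; pick H6
  add 76.88.112.0/20 -> H5 at depth 20
  del 242.62.231.0/24 (clear depth 24)
  add 76.88.0.0/16 -> H2 at depth 16
  add 242.62.0.0/16 -> H6 at depth 16
  add 242.48.0.0/12 -> H1 at depth 12
  add 242.62.0.0/16 -> H2 at depth 16
  add 242.48.0.0/12 -> H0 at depth 12
  Q 76.88.122.22: descend 01001100010110000111101000010110 ; hops seen [H6,H2,H2,H2,H1,H5,H3] ; pick H3

== LOOKUPS ==
["H2","H2","H0","H0","H2","H0","H6","H3"]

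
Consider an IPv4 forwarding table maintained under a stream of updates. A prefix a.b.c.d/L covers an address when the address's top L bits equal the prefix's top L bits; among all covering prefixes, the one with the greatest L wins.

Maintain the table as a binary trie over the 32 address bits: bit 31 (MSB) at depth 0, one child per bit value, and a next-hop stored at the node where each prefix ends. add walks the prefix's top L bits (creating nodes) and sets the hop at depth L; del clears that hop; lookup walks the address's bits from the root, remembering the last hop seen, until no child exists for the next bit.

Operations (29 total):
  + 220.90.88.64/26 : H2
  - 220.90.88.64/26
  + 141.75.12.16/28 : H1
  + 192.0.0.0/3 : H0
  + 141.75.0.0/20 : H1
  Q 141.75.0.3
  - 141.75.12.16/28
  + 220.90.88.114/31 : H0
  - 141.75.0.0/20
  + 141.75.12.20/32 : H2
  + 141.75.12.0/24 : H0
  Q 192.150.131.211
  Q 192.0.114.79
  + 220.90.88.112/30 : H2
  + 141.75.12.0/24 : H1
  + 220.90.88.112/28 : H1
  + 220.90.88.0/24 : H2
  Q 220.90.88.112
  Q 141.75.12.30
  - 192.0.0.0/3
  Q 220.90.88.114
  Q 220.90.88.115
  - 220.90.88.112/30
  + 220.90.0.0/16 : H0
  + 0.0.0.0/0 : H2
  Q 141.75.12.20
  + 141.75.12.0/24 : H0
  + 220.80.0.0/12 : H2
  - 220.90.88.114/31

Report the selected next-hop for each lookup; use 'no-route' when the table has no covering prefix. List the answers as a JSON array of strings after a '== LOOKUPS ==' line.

Apply in order:
  add 220.90.88.64/26 -> H2 at depth 26
  - 220.90.88.64/26 clear@26
  add 141.75.12.16/28 -> H1 at depth 28
  add 192.0.0.0/3 -> H0 at depth 3
  add 141.75.0.0/20 -> H1 at depth 20
  Q 141.75.0.3: descend 10001101010010110000 ; hops seen [H1] ; pick H1
  - 141.75.12.16/28 clear@28
  add 220.90.88.114/31 -> H0 at depth 31
  - 141.75.0.0/20 clear@20
  add 141.75.12.20/32 -> H2 at depth 32
  add 141.75.12.0/24 -> H0 at depth 24
  Q 192.150.131.211: descend 110 ; hops seen [H0] ; pick H0
  Q 192.0.114.79: descend 110 ; hops seen [H0] ; pick H0
  add 220.90.88.112/30 -> H2 at depth 30
  add 141.75.12.0/24 -> H1 at depth 24
  add 220.90.88.112/28 -> H1 at depth 28
  add 220.90.88.0/24 -> H2 at depth 24
  Q 220.90.88.112: descend 110111000101101001011000011100 ; hops seen [H0,H2,H1,H2] ; pick H2
  Q 141.75.12.30: descend 1000110101001011000011000001 ; hops seen [H1] ; pick H1
  - 192.0.0.0/3 clear@3
  Q 220.90.88.114: descend 1101110001011010010110000111001 ; hops seen [H2,H1,H2,H0] ; pick H0
  Q 220.90.88.115: descend 1101110001011010010110000111001 ; hops seen [H2,H1,H2,H0] ; pick H0
  - 220.90.88.112/30 clear@30
  add 220.90.0.0/16 -> H0 at depth 16
  add 0.0.0.0/0 -> H2 at depth 0
  Q 141.75.12.20: descend 10001101010010110000110000010100 ; hops seen [H2,H1,H2] ; pick H2
  add 141.75.12.0/24 -> H0 at depth 24
  add 220.80.0.0/12 -> H2 at depth 12
  - 220.90.88.114/31 clear@31

== LOOKUPS ==
["H1","H0","H0","H2","H1","H0","H0","H2"]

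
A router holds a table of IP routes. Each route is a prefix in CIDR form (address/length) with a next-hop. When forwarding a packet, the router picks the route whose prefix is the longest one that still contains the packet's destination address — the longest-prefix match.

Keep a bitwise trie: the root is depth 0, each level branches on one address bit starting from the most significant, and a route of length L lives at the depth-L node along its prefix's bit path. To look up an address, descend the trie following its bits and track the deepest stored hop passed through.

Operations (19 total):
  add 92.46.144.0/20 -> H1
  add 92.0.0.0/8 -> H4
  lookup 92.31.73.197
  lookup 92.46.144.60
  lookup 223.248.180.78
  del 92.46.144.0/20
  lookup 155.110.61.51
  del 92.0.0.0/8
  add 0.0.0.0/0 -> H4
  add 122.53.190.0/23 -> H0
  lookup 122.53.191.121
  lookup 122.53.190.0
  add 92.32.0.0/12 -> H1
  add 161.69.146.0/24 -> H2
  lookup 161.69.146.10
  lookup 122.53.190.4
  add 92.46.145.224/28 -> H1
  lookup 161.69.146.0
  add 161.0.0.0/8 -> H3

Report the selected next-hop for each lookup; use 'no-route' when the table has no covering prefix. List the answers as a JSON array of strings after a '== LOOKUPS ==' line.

Process each operation:
  add 92.46.144.0/20 -> H1 at depth 20
  add 92.0.0.0/8 -> H4 at depth 8
  Q 92.31.73.197: descend 0101110000 ; hops seen [H4] ; pick H4
  Q 92.46.144.60: descend 01011100001011101001 ; hops seen [H4,H1] ; pick H1
  Q 223.248.180.78: descend ε ; hops seen [∅] ; pick no-route
  - 92.46.144.0/20 clear@20
  Q 155.110.61.51: descend ε ; hops seen [∅] ; pick no-route
  - 92.0.0.0/8 clear@8
  add 0.0.0.0/0 -> H4 at depth 0
  add 122.53.190.0/23 -> H0 at depth 23
  Q 122.53.191.121: descend 01111010001101011011111 ; hops seen [H4,H0] ; pick H0
  Q 122.53.190.0: descend 01111010001101011011111 ; hops seen [H4,H0] ; pick H0
  add 92.32.0.0/12 -> H1 at depth 12
  add 161.69.146.0/24 -> H2 at depth 24
  Q 161.69.146.10: descend 101000010100010110010010 ; hops seen [H4,H2] ; pick H2
  Q 122.53.190.4: descend 01111010001101011011111 ; hops seen [H4,H0] ; pick H0
  add 92.46.145.224/28 -> H1 at depth 28
  Q 161.69.146.0: descend 101000010100010110010010 ; hops seen [H4,H2] ; pick H2
  add 161.0.0.0/8 -> H3 at depth 8

== LOOKUPS ==
["H4","H1","no-route","no-route","H0","H0","H2","H0","H2"]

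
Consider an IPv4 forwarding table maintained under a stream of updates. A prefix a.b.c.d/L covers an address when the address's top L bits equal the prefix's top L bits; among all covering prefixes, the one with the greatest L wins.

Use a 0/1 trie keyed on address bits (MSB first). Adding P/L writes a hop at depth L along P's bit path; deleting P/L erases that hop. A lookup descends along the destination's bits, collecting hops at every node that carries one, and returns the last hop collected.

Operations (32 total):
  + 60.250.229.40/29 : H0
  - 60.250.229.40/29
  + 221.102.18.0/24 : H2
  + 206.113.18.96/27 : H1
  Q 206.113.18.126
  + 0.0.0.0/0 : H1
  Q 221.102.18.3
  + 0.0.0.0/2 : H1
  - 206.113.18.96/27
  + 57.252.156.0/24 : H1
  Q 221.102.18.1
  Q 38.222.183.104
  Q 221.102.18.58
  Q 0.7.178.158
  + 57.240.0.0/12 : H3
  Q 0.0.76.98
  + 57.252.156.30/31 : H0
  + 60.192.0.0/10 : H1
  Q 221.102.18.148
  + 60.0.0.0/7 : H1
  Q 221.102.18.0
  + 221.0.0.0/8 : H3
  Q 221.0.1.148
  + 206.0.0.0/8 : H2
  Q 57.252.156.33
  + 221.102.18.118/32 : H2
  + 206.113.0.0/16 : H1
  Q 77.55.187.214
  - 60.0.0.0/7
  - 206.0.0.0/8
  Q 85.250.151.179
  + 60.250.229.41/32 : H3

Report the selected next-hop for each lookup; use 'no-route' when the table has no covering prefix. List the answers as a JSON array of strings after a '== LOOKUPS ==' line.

Process each operation:
  add 60.250.229.40/29 -> H0 at depth 29
  - 60.250.229.40/29 clear@29
  add 221.102.18.0/24 -> H2 at depth 24
  add 206.113.18.96/27 -> H1 at depth 27
  Q 206.113.18.126: descend 110011100111000100010010011 ; hops seen [H1] ; pick H1
  add 0.0.0.0/0 -> H1 at depth 0
  Q 221.102.18.3: descend 110111010110011000010010 ; hops seen [H1,H2] ; pick H2
  add 0.0.0.0/2 -> H1 at depth 2
  - 206.113.18.96/27 clear@27
  add 57.252.156.0/24 -> H1 at depth 24
  Q 221.102.18.1: descend 110111010110011000010010 ; hops seen [H1,H2] ; pick H2
  Q 38.222.183.104: descend 001 ; hops seen [H1,H1] ; pick H1
  Q 221.102.18.58: descend 110111010110011000010010 ; hops seen [H1,H2] ; pick H2
  Q 0.7.178.158: descend 00 ; hops seen [H1,H1] ; pick H1
  add 57.240.0.0/12 -> H3 at depth 12
  Q 0.0.76.98: descend 00 ; hops seen [H1,H1] ; pick H1
  add 57.252.156.30/31 -> H0 at depth 31
  add 60.192.0.0/10 -> H1 at depth 10
  Q 221.102.18.148: descend 110111010110011000010010 ; hops seen [H1,H2] ; pick H2
  add 60.0.0.0/7 -> H1 at depth 7
  Q 221.102.18.0: descend 110111010110011000010010 ; hops seen [H1,H2] ; pick H2
  add 221.0.0.0/8 -> H3 at depth 8
  Q 221.0.1.148: descend 110111010 ; hops seen [H1,H3] ; pick H3
  add 206.0.0.0/8 -> H2 at depth 8
  Q 57.252.156.33: descend 00111001111111001001110000 ; hops seen [H1,H1,H3,H1] ; pick H1
  add 221.102.18.118/32 -> H2 at depth 32
  add 206.113.0.0/16 -> H1 at depth 16
  Q 77.55.187.214: descend 0 ; hops seen [H1] ; pick H1
  - 60.0.0.0/7 clear@7
  - 206.0.0.0/8 clear@8
  Q 85.250.151.179: descend 0 ; hops seen [H1] ; pick H1
  add 60.250.229.41/32 -> H3 at depth 32

== LOOKUPS ==
["H1","H2","H2","H1","H2","H1","H1","H2","H2","H3","H1","H1","H1"]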